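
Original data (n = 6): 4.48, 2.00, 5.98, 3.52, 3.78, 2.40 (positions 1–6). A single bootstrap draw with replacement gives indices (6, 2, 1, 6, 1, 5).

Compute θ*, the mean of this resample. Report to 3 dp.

Resample values: 2.40, 2.00, 4.48, 2.40, 4.48, 3.78.
Mean = (2.40 + 2.00 + 4.48 + 2.40 + 4.48 + 3.78) / 6 = 19.540 / 6 = 3.257

θ* = 3.257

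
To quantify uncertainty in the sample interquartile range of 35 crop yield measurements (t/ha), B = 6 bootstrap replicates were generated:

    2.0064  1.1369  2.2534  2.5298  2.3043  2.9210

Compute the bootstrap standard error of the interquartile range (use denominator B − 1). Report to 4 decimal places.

SE* = 0.6016

Bootstrap SE is the standard deviation of the 6 replicate interquartile ranges.
Mean of replicates: (2.0064 + 1.1369 + 2.2534 + 2.5298 + 2.3043 + 2.9210) / 6 = 13.15180 / 6 = 2.19197
Sum of squared deviations: (−0.18557)² + (−1.05507)² + (+0.06143)² + (+0.33783)² + (+0.11233)² + (+0.72903)² = 1.80961
Variance = 1.80961 / 5 = 0.36192
SE* = √0.36192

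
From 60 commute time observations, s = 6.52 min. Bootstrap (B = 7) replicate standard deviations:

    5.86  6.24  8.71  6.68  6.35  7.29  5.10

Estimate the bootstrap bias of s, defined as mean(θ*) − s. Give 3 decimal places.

bias = +0.084

mean(θ*) = (5.86 + 6.24 + 8.71 + 6.68 + 6.35 + 7.29 + 5.10) / 7 = 6.6043
bias = 6.6043 − 6.52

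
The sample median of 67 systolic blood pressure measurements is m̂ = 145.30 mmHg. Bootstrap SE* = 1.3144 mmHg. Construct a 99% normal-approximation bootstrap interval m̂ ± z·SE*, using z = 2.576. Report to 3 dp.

(141.914, 148.686)

Margin = 2.576 × 1.3144 = 3.3859
Interval: 145.30 ± 3.3859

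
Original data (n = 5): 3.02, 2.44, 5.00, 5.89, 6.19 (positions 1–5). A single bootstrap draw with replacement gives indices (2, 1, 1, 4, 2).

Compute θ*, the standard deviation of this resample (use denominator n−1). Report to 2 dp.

Resample values: 2.44, 3.02, 3.02, 5.89, 2.44.
Mean = 3.3620; sum of squared deviations = 8.3249
s² = 8.3249 / 4 = 2.0812
s = √2.0812 = 1.44

θ* = 1.44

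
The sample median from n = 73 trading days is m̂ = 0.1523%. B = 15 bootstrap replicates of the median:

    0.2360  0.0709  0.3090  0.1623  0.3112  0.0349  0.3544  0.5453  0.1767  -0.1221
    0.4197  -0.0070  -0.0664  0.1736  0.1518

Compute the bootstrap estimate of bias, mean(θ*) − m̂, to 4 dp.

mean(θ*) = (0.2360 + 0.0709 + 0.3090 + 0.1623 + 0.3112 + 0.0349 + 0.3544 + 0.5453 + 0.1767 + (-0.1221) + 0.4197 + (-0.0070) + (-0.0664) + 0.1736 + 0.1518) / 15 = 0.18335
bias = 0.18335 − 0.1523

bias = +0.0311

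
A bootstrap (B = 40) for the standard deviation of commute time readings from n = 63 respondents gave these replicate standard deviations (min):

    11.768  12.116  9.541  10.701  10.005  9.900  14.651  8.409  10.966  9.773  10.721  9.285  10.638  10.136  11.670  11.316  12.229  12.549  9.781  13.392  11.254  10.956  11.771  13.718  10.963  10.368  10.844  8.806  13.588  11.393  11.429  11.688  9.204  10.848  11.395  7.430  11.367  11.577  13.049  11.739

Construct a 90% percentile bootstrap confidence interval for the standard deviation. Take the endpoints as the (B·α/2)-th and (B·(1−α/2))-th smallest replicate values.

Sorted replicates: 7.430, 8.409, 8.806, 9.204, 9.285, 9.541, 9.773, 9.781, 9.900, 10.005, 10.136, 10.368, 10.638, 10.701, 10.721, 10.844, 10.848, 10.956, 10.963, 10.966, 11.254, 11.316, 11.367, 11.393, 11.395, 11.429, 11.577, 11.670, 11.688, 11.739, 11.768, 11.771, 12.116, 12.229, 12.549, 13.049, 13.392, 13.588, 13.718, 14.651
α = 0.10; lower rank = 40 × 0.050 = 2; upper rank = 40 × 0.950 = 38.
The 2nd smallest replicate is 8.409; the 38th is 13.588.

(8.409, 13.588)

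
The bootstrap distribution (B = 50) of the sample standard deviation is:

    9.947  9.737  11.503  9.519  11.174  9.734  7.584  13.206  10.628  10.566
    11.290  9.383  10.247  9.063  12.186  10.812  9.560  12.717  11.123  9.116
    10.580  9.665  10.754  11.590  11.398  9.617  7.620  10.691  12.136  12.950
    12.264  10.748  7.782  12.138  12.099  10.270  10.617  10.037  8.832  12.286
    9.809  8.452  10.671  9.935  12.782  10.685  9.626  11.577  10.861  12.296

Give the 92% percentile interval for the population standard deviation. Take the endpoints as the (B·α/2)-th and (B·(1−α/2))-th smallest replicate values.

Sorted replicates: 7.584, 7.620, 7.782, 8.452, 8.832, 9.063, 9.116, 9.383, 9.519, 9.560, 9.617, 9.626, 9.665, 9.734, 9.737, 9.809, 9.935, 9.947, 10.037, 10.247, 10.270, 10.566, 10.580, 10.617, 10.628, 10.671, 10.685, 10.691, 10.748, 10.754, 10.812, 10.861, 11.123, 11.174, 11.290, 11.398, 11.503, 11.577, 11.590, 12.099, 12.136, 12.138, 12.186, 12.264, 12.286, 12.296, 12.717, 12.782, 12.950, 13.206
α = 0.08; lower rank = 50 × 0.040 = 2; upper rank = 50 × 0.960 = 48.
The 2nd smallest replicate is 7.620; the 48th is 12.782.

(7.620, 12.782)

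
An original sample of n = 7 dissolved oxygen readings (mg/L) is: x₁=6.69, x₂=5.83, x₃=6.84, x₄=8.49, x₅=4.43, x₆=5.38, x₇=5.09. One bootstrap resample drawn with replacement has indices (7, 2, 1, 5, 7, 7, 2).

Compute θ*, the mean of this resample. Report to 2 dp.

Resample values: 5.09, 5.83, 6.69, 4.43, 5.09, 5.09, 5.83.
Mean = (5.09 + 5.83 + 6.69 + 4.43 + 5.09 + 5.09 + 5.83) / 7 = 38.050 / 7 = 5.44

θ* = 5.44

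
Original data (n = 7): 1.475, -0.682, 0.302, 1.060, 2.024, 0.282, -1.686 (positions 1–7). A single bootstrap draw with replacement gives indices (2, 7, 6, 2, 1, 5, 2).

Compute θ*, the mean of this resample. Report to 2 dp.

Resample values: -0.682, -1.686, 0.282, -0.682, 1.475, 2.024, -0.682.
Mean = ((-0.682) + (-1.686) + 0.282 + (-0.682) + 1.475 + 2.024 + (-0.682)) / 7 = 0.0490 / 7 = 0.01

θ* = 0.01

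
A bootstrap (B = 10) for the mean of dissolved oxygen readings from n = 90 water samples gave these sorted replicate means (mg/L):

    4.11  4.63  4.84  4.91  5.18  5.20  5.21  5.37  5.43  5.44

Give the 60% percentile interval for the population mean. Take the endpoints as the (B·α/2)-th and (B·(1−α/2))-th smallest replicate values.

α = 0.40; lower rank = 10 × 0.200 = 2; upper rank = 10 × 0.800 = 8.
The 2nd smallest replicate is 4.63; the 8th is 5.37.

(4.63, 5.37)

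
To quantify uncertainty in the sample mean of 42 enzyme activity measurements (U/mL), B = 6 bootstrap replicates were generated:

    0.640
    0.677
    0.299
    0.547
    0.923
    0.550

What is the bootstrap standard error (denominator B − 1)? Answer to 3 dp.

Bootstrap SE is the standard deviation of the 6 replicate means.
Mean of replicates: (0.640 + 0.677 + 0.299 + 0.547 + 0.923 + 0.550) / 6 = 3.6360 / 6 = 0.6060
Sum of squared deviations: (+0.0340)² + (+0.0710)² + (−0.3070)² + (−0.0590)² + (+0.3170)² + (−0.0560)² = 0.2076
Variance = 0.2076 / 5 = 0.0415
SE* = √0.0415

SE* = 0.204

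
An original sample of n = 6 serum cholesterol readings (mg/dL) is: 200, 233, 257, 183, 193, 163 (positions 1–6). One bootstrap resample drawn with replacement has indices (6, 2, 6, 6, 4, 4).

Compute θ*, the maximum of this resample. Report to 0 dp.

Resample values: 163, 233, 163, 163, 183, 183.
Maximum = 233

θ* = 233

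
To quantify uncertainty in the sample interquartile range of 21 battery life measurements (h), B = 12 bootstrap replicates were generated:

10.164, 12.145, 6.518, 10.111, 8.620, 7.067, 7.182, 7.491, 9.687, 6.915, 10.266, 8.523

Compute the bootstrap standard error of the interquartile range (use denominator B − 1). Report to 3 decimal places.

SE* = 1.754

Bootstrap SE is the standard deviation of the 12 replicate interquartile ranges.
Mean of replicates: (10.164 + 12.145 + 6.518 + 10.111 + 8.620 + 7.067 + 7.182 + 7.491 + 9.687 + 6.915 + 10.266 + 8.523) / 12 = 104.6890 / 12 = 8.7241
Sum of squared deviations: (+1.4399)² + (+3.4209)² + (−2.2061)² + (+1.3869)² + (−0.1041)² + (−1.6571)² + (−1.5421)² + (−1.2331)² + (+0.9629)² + (−1.8091)² + (+1.5419)² + (−0.2011)² = 33.8396
Variance = 33.8396 / 11 = 3.0763
SE* = √3.0763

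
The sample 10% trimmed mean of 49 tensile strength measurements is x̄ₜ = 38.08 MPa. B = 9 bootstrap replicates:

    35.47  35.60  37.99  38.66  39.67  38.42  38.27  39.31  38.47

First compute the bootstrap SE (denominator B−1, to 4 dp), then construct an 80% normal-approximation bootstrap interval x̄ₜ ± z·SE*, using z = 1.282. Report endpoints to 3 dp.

Mean of replicates = 37.9844; sum of squared deviations = 17.5696; SE* = √(17.5696/8) = 1.4820
Margin = 1.282 × 1.4820 = 1.8999
Interval: 38.08 ± 1.8999

(36.180, 39.980)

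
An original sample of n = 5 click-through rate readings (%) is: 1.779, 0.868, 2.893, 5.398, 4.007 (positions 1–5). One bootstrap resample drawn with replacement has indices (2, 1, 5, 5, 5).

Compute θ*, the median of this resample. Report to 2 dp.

θ* = 4.01

Resample values: 0.868, 1.779, 4.007, 4.007, 4.007.
Sorted: 0.868, 1.779, 4.007, 4.007, 4.007
Median = middle value = 4.01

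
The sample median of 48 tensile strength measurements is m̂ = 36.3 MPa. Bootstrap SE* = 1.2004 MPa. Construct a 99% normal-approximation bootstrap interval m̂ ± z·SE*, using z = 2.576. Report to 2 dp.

Margin = 2.576 × 1.2004 = 3.092
Interval: 36.3 ± 3.092

(33.21, 39.39)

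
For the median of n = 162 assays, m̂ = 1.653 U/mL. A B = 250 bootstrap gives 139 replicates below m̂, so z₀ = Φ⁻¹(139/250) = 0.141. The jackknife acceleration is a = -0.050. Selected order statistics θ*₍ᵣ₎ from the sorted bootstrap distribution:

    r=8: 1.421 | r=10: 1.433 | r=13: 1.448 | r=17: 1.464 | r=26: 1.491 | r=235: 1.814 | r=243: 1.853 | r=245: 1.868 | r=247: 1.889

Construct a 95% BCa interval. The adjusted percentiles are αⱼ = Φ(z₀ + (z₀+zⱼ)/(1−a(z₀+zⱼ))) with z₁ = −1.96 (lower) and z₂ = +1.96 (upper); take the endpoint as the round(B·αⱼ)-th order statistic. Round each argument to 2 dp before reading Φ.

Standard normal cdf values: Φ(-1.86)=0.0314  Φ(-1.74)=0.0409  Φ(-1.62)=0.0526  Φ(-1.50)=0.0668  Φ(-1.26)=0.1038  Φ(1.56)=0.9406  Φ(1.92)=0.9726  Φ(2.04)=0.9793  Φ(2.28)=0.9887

Lower: z₀ + z₁ = 0.141 + (-1.960) = -1.819; 1 − a(z₀+z₁) = 1 − (-0.050)(-1.819) = 0.9091; argument = 0.141 + (-1.819)/0.9091 = -1.8600 → -1.86.
α₁ = Φ(-1.86) = 0.0314; rank = round(250 × 0.0314) = 8; θ*₍8₎ = 1.421.
Upper: z₀ + z₂ = 2.101; 1 − a(z₀+z₂) = 1.1051; argument = 2.0423 → 2.04; α₂ = 0.9793; rank = 245; θ*₍245₎ = 1.868.

(1.421, 1.868)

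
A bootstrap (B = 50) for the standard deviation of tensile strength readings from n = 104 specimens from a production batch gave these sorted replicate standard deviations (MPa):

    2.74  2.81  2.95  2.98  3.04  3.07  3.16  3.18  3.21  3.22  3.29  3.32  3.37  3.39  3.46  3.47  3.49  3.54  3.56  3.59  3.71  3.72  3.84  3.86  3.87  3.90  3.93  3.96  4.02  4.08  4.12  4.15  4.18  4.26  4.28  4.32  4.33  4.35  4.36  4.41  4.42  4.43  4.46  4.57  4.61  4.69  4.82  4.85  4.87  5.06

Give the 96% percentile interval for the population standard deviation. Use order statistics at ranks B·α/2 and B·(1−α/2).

α = 0.04; lower rank = 50 × 0.020 = 1; upper rank = 50 × 0.980 = 49.
The 1st smallest replicate is 2.74; the 49th is 4.87.

(2.74, 4.87)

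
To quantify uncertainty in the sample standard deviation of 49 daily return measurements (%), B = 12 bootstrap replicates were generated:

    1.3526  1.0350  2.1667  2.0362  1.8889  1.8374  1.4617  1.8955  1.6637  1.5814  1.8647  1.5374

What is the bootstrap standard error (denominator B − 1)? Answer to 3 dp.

Bootstrap SE is the standard deviation of the 12 replicate standard deviations.
Mean of replicates: (1.3526 + 1.0350 + 2.1667 + 2.0362 + 1.8889 + 1.8374 + 1.4617 + 1.8955 + 1.6637 + 1.5814 + 1.8647 + 1.5374) / 12 = 20.32120 / 12 = 1.69343
Sum of squared deviations: (−0.34083)² + (−0.65843)² + (+0.47327)² + (+0.34277)² + (+0.19547)² + (+0.14397)² + (−0.23173)² + (+0.20207)² + (−0.02973)² + (−0.11203)² + (+0.17127)² + (−0.15603)² = 1.11175
Variance = 1.11175 / 11 = 0.10107
SE* = √0.10107

SE* = 0.318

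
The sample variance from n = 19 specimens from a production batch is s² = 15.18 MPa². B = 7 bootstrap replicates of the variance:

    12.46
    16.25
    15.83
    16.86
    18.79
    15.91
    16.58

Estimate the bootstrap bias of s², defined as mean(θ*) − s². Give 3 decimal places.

mean(θ*) = (12.46 + 16.25 + 15.83 + 16.86 + 18.79 + 15.91 + 16.58) / 7 = 16.0971
bias = 16.0971 − 15.18

bias = +0.917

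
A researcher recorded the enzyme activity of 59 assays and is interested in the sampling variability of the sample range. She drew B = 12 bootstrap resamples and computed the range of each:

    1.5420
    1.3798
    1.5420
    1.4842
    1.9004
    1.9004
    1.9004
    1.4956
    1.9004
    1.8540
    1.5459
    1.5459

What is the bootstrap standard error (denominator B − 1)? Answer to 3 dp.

Bootstrap SE is the standard deviation of the 12 replicate ranges.
Mean of replicates: (1.5420 + 1.3798 + 1.5420 + 1.4842 + 1.9004 + 1.9004 + 1.9004 + 1.4956 + 1.9004 + 1.8540 + 1.5459 + 1.5459) / 12 = 19.99100 / 12 = 1.66592
Sum of squared deviations: (−0.12392)² + (−0.28612)² + (−0.12392)² + (−0.18172)² + (+0.23448)² + (+0.23448)² + (+0.23448)² + (−0.17032)² + (+0.23448)² + (+0.18808)² + (−0.12002)² + (−0.12002)² = 0.45872
Variance = 0.45872 / 11 = 0.04170
SE* = √0.04170

SE* = 0.204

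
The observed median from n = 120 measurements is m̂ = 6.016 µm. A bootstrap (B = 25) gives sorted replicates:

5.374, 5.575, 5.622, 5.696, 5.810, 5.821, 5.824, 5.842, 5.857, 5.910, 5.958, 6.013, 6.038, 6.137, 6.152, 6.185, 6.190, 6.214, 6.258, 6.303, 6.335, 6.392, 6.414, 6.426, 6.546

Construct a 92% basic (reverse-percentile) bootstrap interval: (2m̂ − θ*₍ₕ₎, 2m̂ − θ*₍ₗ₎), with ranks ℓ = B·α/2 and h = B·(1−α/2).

Percentile endpoints at ranks 1 and 24: θ*₍1₎ = 5.374, θ*₍24₎ = 6.426.
Basic interval reflects these around m̂:
  lower = 2 × 6.016 − 6.426 = 5.606
  upper = 2 × 6.016 − 5.374 = 6.658

(5.606, 6.658)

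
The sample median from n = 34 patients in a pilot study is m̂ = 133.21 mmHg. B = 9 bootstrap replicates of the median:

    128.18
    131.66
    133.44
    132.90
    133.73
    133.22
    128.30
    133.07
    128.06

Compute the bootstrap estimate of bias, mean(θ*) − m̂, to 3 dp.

bias = −1.814

mean(θ*) = (128.18 + 131.66 + 133.44 + 132.90 + 133.73 + 133.22 + 128.30 + 133.07 + 128.06) / 9 = 131.3956
bias = 131.3956 − 133.21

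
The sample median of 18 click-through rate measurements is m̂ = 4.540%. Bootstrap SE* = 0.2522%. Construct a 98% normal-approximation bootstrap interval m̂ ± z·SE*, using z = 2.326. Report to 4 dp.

Margin = 2.326 × 0.2522 = 0.58662
Interval: 4.540 ± 0.58662

(3.9534, 5.1266)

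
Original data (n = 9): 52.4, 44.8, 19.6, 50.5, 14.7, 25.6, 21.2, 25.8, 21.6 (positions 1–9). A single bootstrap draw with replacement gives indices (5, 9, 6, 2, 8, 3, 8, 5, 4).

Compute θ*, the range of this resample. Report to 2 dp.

Resample values: 14.7, 21.6, 25.6, 44.8, 25.8, 19.6, 25.8, 14.7, 50.5.
Range = 50.5 − 14.7 = 35.80

θ* = 35.80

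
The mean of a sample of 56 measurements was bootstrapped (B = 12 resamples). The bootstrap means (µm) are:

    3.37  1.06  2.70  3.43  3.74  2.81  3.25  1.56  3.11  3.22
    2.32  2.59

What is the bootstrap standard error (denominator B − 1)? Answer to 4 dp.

SE* = 0.7928

Bootstrap SE is the standard deviation of the 12 replicate means.
Mean of replicates: (3.37 + 1.06 + 2.70 + 3.43 + 3.74 + 2.81 + 3.25 + 1.56 + 3.11 + 3.22 + 2.32 + 2.59) / 12 = 33.16000 / 12 = 2.76333
Sum of squared deviations: (+0.60667)² + (−1.70333)² + (−0.06333)² + (+0.66667)² + (+0.97667)² + (+0.04667)² + (+0.48667)² + (−1.20333)² + (+0.34667)² + (+0.45667)² + (−0.44333)² + (−0.17333)² = 6.91407
Variance = 6.91407 / 11 = 0.62855
SE* = √0.62855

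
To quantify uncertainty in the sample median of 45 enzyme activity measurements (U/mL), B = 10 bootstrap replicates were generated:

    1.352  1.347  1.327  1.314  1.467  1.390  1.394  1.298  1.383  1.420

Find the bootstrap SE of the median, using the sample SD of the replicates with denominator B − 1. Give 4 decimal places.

Bootstrap SE is the standard deviation of the 10 replicate medians.
Mean of replicates: (1.352 + 1.347 + 1.327 + 1.314 + 1.467 + 1.390 + 1.394 + 1.298 + 1.383 + 1.420) / 10 = 13.69200 / 10 = 1.36920
Sum of squared deviations: (−0.01720)² + (−0.02220)² + (−0.04220)² + (−0.05520)² + (+0.09780)² + (+0.02080)² + (+0.02480)² + (−0.07120)² + (+0.01380)² + (+0.05080)² = 0.02407
Variance = 0.02407 / 9 = 0.00267
SE* = √0.00267

SE* = 0.0517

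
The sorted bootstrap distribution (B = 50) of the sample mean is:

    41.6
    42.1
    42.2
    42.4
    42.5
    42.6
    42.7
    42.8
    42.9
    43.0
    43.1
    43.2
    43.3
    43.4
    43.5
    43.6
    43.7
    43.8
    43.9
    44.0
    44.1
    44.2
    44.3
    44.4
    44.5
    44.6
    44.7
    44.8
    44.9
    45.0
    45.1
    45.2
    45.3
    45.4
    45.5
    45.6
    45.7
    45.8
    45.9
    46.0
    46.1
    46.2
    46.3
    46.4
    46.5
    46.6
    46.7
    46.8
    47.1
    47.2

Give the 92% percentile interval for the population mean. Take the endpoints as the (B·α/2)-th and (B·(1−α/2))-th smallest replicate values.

(42.1, 46.8)

α = 0.08; lower rank = 50 × 0.040 = 2; upper rank = 50 × 0.960 = 48.
The 2nd smallest replicate is 42.1; the 48th is 46.8.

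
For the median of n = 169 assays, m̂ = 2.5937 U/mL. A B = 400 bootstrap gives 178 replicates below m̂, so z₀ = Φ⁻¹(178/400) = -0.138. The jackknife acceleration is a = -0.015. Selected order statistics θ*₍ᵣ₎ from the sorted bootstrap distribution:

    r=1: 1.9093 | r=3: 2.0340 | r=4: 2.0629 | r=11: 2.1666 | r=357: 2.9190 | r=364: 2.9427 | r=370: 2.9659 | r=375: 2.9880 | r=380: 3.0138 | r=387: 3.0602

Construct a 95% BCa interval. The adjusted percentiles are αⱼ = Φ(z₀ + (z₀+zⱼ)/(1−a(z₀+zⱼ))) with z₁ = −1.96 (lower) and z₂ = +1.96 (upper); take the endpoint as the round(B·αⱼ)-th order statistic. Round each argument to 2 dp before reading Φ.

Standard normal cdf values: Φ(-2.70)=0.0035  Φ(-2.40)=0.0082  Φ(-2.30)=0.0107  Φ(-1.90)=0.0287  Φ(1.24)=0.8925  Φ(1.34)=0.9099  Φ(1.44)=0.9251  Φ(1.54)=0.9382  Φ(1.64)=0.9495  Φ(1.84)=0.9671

(2.0629, 3.0138)

Lower: z₀ + z₁ = -0.138 + (-1.960) = -2.098; 1 − a(z₀+z₁) = 1 − (-0.015)(-2.098) = 0.9685; argument = -0.138 + (-2.098)/0.9685 = -2.3042 → -2.30.
α₁ = Φ(-2.30) = 0.0107; rank = round(400 × 0.0107) = 4; θ*₍4₎ = 2.0629.
Upper: z₀ + z₂ = 1.822; 1 − a(z₀+z₂) = 1.0273; argument = 1.6355 → 1.64; α₂ = 0.9495; rank = 380; θ*₍380₎ = 3.0138.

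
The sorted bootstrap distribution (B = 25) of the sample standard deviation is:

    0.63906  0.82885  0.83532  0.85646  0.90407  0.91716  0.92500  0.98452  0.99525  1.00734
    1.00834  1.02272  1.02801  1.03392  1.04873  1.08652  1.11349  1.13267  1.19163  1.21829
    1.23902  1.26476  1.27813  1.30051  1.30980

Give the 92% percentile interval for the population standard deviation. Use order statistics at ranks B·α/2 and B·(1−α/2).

(0.63906, 1.30051)

α = 0.08; lower rank = 25 × 0.040 = 1; upper rank = 25 × 0.960 = 24.
The 1st smallest replicate is 0.63906; the 24th is 1.30051.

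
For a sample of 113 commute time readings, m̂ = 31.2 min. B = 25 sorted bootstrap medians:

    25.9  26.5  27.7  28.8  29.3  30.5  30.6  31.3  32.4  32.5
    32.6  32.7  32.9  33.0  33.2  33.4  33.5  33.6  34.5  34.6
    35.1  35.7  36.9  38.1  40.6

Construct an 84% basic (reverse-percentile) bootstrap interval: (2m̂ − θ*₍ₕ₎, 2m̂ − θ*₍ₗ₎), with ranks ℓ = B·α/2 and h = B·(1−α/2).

(25.5, 35.9)

Percentile endpoints at ranks 2 and 23: θ*₍2₎ = 26.5, θ*₍23₎ = 36.9.
Basic interval reflects these around m̂:
  lower = 2 × 31.2 − 36.9 = 25.5
  upper = 2 × 31.2 − 26.5 = 35.9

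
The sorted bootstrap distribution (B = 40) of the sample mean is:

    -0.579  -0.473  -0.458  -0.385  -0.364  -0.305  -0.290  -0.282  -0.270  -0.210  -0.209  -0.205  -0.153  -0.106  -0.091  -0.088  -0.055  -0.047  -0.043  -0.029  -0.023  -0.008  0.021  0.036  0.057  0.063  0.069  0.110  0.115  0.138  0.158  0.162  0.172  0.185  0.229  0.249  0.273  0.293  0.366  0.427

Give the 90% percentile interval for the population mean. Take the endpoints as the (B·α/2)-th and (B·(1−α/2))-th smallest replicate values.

α = 0.10; lower rank = 40 × 0.050 = 2; upper rank = 40 × 0.950 = 38.
The 2nd smallest replicate is -0.473; the 38th is 0.293.

(-0.473, 0.293)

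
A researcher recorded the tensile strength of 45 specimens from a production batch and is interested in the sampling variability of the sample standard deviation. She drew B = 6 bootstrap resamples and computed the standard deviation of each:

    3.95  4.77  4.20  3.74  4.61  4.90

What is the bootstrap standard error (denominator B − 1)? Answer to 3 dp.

Bootstrap SE is the standard deviation of the 6 replicate standard deviations.
Mean of replicates: (3.95 + 4.77 + 4.20 + 3.74 + 4.61 + 4.90) / 6 = 26.1700 / 6 = 4.3617
Sum of squared deviations: (−0.4117)² + (+0.4083)² + (−0.1617)² + (−0.6217)² + (+0.2483)² + (+0.5383)² = 1.1003
Variance = 1.1003 / 5 = 0.2201
SE* = √0.2201

SE* = 0.469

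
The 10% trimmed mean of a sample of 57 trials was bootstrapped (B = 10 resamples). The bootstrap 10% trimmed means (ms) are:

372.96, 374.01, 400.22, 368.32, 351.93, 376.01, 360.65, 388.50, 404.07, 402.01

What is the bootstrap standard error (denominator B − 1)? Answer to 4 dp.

Bootstrap SE is the standard deviation of the 10 replicate 10% trimmed means.
Mean of replicates: (372.96 + 374.01 + 400.22 + 368.32 + 351.93 + 376.01 + 360.65 + 388.50 + 404.07 + 402.01) / 10 = 3798.68000 / 10 = 379.86800
Sum of squared deviations: (−6.90800)² + (−5.85800)² + (+20.35200)² + (−11.54800)² + (−27.93800)² + (−3.85800)² + (−19.21800)² + (+8.63200)² + (+24.20200)² + (+22.14200)² = 2944.86076
Variance = 2944.86076 / 9 = 327.20675
SE* = √327.20675

SE* = 18.0889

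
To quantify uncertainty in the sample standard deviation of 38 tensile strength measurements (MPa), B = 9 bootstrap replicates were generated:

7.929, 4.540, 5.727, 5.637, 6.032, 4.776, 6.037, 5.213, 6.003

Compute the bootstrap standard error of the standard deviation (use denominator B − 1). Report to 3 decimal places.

Bootstrap SE is the standard deviation of the 9 replicate standard deviations.
Mean of replicates: (7.929 + 4.540 + 5.727 + 5.637 + 6.032 + 4.776 + 6.037 + 5.213 + 6.003) / 9 = 51.8940 / 9 = 5.7660
Sum of squared deviations: (+2.1630)² + (−1.2260)² + (−0.0390)² + (−0.1290)² + (+0.2660)² + (−0.9900)² + (+0.2710)² + (−0.5530)² + (+0.2370)² = 7.6861
Variance = 7.6861 / 8 = 0.9608
SE* = √0.9608

SE* = 0.980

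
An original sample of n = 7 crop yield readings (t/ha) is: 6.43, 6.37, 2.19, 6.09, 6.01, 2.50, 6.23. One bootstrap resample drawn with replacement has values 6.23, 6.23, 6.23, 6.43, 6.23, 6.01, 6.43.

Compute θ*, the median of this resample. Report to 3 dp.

Sorted: 6.01, 6.23, 6.23, 6.23, 6.23, 6.43, 6.43
Median = middle value = 6.230

θ* = 6.230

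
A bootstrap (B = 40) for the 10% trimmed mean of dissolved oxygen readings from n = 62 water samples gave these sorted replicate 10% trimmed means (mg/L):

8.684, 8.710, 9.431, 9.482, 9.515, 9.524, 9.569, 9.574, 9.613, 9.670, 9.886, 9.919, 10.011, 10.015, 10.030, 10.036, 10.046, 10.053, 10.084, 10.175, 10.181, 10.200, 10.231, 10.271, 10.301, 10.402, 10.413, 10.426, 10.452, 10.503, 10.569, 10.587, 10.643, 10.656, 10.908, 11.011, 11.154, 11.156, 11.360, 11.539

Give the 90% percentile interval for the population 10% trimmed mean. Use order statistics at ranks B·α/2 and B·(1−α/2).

(8.710, 11.156)

α = 0.10; lower rank = 40 × 0.050 = 2; upper rank = 40 × 0.950 = 38.
The 2nd smallest replicate is 8.710; the 38th is 11.156.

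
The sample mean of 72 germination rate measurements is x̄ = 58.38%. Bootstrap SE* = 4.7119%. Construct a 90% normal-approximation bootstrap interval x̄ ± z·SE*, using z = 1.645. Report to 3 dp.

Margin = 1.645 × 4.7119 = 7.7511
Interval: 58.38 ± 7.7511

(50.629, 66.131)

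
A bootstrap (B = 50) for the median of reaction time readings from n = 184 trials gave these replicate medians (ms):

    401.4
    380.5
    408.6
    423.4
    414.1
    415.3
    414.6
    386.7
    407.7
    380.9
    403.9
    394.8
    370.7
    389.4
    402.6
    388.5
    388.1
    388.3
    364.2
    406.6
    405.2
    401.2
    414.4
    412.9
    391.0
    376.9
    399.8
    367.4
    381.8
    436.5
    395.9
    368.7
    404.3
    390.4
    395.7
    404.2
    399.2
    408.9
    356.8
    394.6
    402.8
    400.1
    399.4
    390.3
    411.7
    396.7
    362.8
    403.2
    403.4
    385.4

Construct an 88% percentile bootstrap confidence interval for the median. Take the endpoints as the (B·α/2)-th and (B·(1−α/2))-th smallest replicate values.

Sorted replicates: 356.8, 362.8, 364.2, 367.4, 368.7, 370.7, 376.9, 380.5, 380.9, 381.8, 385.4, 386.7, 388.1, 388.3, 388.5, 389.4, 390.3, 390.4, 391.0, 394.6, 394.8, 395.7, 395.9, 396.7, 399.2, 399.4, 399.8, 400.1, 401.2, 401.4, 402.6, 402.8, 403.2, 403.4, 403.9, 404.2, 404.3, 405.2, 406.6, 407.7, 408.6, 408.9, 411.7, 412.9, 414.1, 414.4, 414.6, 415.3, 423.4, 436.5
α = 0.12; lower rank = 50 × 0.060 = 3; upper rank = 50 × 0.940 = 47.
The 3rd smallest replicate is 364.2; the 47th is 414.6.

(364.2, 414.6)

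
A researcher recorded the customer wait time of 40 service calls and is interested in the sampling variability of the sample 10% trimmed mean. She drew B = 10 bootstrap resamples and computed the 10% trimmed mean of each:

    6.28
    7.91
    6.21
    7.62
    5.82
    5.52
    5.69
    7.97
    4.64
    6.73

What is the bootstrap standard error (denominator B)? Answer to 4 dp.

SE* = 1.0531

Bootstrap SE is the standard deviation of the 10 replicate 10% trimmed means.
Mean of replicates: (6.28 + 7.91 + 6.21 + 7.62 + 5.82 + 5.52 + 5.69 + 7.97 + 4.64 + 6.73) / 10 = 64.39000 / 10 = 6.43900
Sum of squared deviations: (−0.15900)² + (+1.47100)² + (−0.22900)² + (+1.18100)² + (−0.61900)² + (−0.91900)² + (−0.74900)² + (+1.53100)² + (−1.79900)² + (+0.29100)² = 11.09009
Variance = 11.09009 / 10 = 1.10901
SE* = √1.10901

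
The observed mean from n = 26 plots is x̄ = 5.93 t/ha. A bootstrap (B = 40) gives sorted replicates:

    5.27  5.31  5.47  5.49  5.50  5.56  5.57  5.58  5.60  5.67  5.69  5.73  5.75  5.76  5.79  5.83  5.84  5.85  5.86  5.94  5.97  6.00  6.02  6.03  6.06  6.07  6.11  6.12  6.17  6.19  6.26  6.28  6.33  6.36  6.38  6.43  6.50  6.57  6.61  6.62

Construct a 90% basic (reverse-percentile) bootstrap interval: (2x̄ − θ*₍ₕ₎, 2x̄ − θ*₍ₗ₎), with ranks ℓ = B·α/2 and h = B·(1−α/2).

(5.29, 6.55)

Percentile endpoints at ranks 2 and 38: θ*₍2₎ = 5.31, θ*₍38₎ = 6.57.
Basic interval reflects these around x̄:
  lower = 2 × 5.93 − 6.57 = 5.29
  upper = 2 × 5.93 − 5.31 = 6.55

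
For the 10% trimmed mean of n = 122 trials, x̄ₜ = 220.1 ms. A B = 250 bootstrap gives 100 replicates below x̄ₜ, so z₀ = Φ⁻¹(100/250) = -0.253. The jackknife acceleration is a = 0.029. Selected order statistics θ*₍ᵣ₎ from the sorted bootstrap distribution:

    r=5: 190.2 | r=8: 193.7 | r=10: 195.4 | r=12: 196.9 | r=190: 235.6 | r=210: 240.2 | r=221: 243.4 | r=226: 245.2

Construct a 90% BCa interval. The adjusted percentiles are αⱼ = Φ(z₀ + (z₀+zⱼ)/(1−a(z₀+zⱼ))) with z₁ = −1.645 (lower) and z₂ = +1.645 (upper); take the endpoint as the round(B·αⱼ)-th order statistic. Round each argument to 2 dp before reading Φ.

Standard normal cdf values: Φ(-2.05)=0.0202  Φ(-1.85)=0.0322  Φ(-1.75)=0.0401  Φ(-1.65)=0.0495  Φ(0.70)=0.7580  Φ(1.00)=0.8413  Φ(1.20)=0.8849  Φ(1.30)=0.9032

(190.2, 243.4)

Lower: z₀ + z₁ = -0.253 + (-1.645) = -1.898; 1 − a(z₀+z₁) = 1 − (0.029)(-1.898) = 1.0550; argument = -0.253 + (-1.898)/1.0550 = -2.0520 → -2.05.
α₁ = Φ(-2.05) = 0.0202; rank = round(250 × 0.0202) = 5; θ*₍5₎ = 190.2.
Upper: z₀ + z₂ = 1.392; 1 − a(z₀+z₂) = 0.9596; argument = 1.1976 → 1.20; α₂ = 0.8849; rank = 221; θ*₍221₎ = 243.4.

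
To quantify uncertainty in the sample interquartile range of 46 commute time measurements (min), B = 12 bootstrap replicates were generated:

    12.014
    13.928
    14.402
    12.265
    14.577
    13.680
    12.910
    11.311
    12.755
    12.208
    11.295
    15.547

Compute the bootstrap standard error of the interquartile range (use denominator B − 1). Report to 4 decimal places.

Bootstrap SE is the standard deviation of the 12 replicate interquartile ranges.
Mean of replicates: (12.014 + 13.928 + 14.402 + 12.265 + 14.577 + 13.680 + 12.910 + 11.311 + 12.755 + 12.208 + 11.295 + 15.547) / 12 = 156.89200 / 12 = 13.07433
Sum of squared deviations: (−1.06033)² + (+0.85367)² + (+1.32767)² + (−0.80933)² + (+1.50267)² + (+0.60567)² + (−0.16433)² + (−1.76333)² + (−0.31933)² + (−0.86633)² + (−1.77933)² + (+2.47267)² = 20.16458
Variance = 20.16458 / 11 = 1.83314
SE* = √1.83314

SE* = 1.3539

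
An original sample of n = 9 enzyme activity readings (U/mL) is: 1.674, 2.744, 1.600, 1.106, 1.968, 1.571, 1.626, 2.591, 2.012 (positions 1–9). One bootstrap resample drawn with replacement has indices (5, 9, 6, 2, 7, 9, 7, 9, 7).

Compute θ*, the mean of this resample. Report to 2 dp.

Resample values: 1.968, 2.012, 1.571, 2.744, 1.626, 2.012, 1.626, 2.012, 1.626.
Mean = (1.968 + 2.012 + 1.571 + 2.744 + 1.626 + 2.012 + 1.626 + 2.012 + 1.626) / 9 = 17.1970 / 9 = 1.91

θ* = 1.91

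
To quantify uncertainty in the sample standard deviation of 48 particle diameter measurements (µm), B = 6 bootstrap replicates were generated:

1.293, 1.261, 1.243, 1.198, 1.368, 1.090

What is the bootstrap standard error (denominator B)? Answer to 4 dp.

Bootstrap SE is the standard deviation of the 6 replicate standard deviations.
Mean of replicates: (1.293 + 1.261 + 1.243 + 1.198 + 1.368 + 1.090) / 6 = 7.45300 / 6 = 1.24217
Sum of squared deviations: (+0.05083)² + (+0.01883)² + (+0.00083)² + (−0.04417)² + (+0.12583)² + (−0.15217)² = 0.04388
Variance = 0.04388 / 6 = 0.00731
SE* = √0.00731

SE* = 0.0855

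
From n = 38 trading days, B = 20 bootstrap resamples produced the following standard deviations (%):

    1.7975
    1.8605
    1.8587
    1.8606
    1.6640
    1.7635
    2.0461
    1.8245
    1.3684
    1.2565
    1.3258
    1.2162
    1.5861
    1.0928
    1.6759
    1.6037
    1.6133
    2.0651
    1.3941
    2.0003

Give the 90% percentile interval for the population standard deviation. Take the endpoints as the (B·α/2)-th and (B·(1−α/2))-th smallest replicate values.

(1.0928, 2.0461)

Sorted replicates: 1.0928, 1.2162, 1.2565, 1.3258, 1.3684, 1.3941, 1.5861, 1.6037, 1.6133, 1.6640, 1.6759, 1.7635, 1.7975, 1.8245, 1.8587, 1.8605, 1.8606, 2.0003, 2.0461, 2.0651
α = 0.10; lower rank = 20 × 0.050 = 1; upper rank = 20 × 0.950 = 19.
The 1st smallest replicate is 1.0928; the 19th is 2.0461.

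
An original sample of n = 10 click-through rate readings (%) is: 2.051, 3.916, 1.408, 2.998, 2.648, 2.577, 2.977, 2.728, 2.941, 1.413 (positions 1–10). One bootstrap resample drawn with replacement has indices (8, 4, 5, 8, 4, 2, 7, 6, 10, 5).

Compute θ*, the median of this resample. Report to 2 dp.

θ* = 2.73

Resample values: 2.728, 2.998, 2.648, 2.728, 2.998, 3.916, 2.977, 2.577, 1.413, 2.648.
Sorted: 1.413, 2.577, 2.648, 2.648, 2.728, 2.728, 2.977, 2.998, 2.998, 3.916
Median = average of the two middle values = 2.73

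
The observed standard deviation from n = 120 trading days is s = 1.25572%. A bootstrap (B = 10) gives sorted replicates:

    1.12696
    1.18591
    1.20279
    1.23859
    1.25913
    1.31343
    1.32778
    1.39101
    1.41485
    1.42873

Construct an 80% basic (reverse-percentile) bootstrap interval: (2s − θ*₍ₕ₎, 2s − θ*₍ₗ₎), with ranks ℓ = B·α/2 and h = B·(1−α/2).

Percentile endpoints at ranks 1 and 9: θ*₍1₎ = 1.12696, θ*₍9₎ = 1.41485.
Basic interval reflects these around s:
  lower = 2 × 1.25572 − 1.41485 = 1.09659
  upper = 2 × 1.25572 − 1.12696 = 1.38448

(1.09659, 1.38448)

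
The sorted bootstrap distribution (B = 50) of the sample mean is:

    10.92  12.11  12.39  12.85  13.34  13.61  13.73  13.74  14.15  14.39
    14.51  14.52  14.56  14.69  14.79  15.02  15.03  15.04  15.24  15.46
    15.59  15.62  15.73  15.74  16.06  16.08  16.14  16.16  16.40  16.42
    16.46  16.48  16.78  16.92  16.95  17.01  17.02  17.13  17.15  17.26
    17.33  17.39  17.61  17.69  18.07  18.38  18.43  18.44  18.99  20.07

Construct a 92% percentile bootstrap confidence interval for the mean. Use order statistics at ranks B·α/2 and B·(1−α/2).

(12.11, 18.44)

α = 0.08; lower rank = 50 × 0.040 = 2; upper rank = 50 × 0.960 = 48.
The 2nd smallest replicate is 12.11; the 48th is 18.44.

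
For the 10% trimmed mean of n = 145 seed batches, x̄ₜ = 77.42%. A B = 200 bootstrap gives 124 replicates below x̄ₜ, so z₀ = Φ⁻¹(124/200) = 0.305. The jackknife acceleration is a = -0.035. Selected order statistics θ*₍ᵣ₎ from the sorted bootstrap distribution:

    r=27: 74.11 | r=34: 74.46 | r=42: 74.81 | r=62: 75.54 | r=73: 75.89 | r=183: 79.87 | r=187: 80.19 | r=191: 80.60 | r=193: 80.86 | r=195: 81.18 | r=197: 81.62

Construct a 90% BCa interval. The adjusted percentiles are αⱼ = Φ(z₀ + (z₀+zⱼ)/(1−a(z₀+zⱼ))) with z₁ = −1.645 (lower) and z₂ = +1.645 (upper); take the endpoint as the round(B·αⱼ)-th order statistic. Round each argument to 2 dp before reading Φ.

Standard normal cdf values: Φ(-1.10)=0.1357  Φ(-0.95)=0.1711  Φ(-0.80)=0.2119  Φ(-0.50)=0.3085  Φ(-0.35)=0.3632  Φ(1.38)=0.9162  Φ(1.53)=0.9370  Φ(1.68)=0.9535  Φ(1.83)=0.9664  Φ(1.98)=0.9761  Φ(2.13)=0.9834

(74.11, 81.62)

Lower: z₀ + z₁ = 0.305 + (-1.645) = -1.340; 1 − a(z₀+z₁) = 1 − (-0.035)(-1.340) = 0.9531; argument = 0.305 + (-1.340)/0.9531 = -1.1009 → -1.10.
α₁ = Φ(-1.10) = 0.1357; rank = round(200 × 0.1357) = 27; θ*₍27₎ = 74.11.
Upper: z₀ + z₂ = 1.950; 1 − a(z₀+z₂) = 1.0682; argument = 2.1304 → 2.13; α₂ = 0.9834; rank = 197; θ*₍197₎ = 81.62.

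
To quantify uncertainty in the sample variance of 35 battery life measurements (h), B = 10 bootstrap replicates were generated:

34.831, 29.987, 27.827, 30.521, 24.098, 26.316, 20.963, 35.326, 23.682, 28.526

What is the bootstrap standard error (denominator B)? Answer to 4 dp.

SE* = 4.4355

Bootstrap SE is the standard deviation of the 10 replicate variances.
Mean of replicates: (34.831 + 29.987 + 27.827 + 30.521 + 24.098 + 26.316 + 20.963 + 35.326 + 23.682 + 28.526) / 10 = 282.07700 / 10 = 28.20770
Sum of squared deviations: (+6.62330)² + (+1.77930)² + (−0.38070)² + (+2.31330)² + (−4.10970)² + (−1.89170)² + (−7.24470)² + (+7.11830)² + (−4.52570)² + (+0.31830)² = 196.73761
Variance = 196.73761 / 10 = 19.67376
SE* = √19.67376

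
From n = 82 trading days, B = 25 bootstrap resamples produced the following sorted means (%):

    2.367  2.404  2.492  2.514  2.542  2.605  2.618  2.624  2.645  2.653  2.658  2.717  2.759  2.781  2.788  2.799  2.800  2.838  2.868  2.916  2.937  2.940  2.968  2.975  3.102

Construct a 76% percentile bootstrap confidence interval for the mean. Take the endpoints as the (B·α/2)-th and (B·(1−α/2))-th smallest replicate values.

(2.492, 2.940)

α = 0.24; lower rank = 25 × 0.120 = 3; upper rank = 25 × 0.880 = 22.
The 3rd smallest replicate is 2.492; the 22nd is 2.940.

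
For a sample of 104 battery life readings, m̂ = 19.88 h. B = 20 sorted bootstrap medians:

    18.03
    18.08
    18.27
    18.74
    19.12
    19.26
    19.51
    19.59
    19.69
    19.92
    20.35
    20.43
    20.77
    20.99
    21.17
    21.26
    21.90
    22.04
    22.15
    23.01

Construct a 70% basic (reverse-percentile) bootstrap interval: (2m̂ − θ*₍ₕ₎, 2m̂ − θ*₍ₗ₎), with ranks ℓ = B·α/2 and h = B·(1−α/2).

(17.86, 21.49)

Percentile endpoints at ranks 3 and 17: θ*₍3₎ = 18.27, θ*₍17₎ = 21.90.
Basic interval reflects these around m̂:
  lower = 2 × 19.88 − 21.90 = 17.86
  upper = 2 × 19.88 − 18.27 = 21.49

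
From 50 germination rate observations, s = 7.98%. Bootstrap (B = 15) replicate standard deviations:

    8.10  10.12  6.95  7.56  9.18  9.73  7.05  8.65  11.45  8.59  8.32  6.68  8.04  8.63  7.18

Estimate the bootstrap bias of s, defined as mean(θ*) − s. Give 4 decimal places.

bias = +0.4353

mean(θ*) = (8.10 + 10.12 + 6.95 + 7.56 + 9.18 + 9.73 + 7.05 + 8.65 + 11.45 + 8.59 + 8.32 + 6.68 + 8.04 + 8.63 + 7.18) / 15 = 8.41533
bias = 8.41533 − 7.98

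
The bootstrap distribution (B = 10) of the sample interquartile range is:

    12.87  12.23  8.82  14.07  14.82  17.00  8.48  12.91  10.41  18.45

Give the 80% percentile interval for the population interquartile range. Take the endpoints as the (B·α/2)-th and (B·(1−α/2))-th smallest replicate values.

Sorted replicates: 8.48, 8.82, 10.41, 12.23, 12.87, 12.91, 14.07, 14.82, 17.00, 18.45
α = 0.20; lower rank = 10 × 0.100 = 1; upper rank = 10 × 0.900 = 9.
The 1st smallest replicate is 8.48; the 9th is 17.00.

(8.48, 17.00)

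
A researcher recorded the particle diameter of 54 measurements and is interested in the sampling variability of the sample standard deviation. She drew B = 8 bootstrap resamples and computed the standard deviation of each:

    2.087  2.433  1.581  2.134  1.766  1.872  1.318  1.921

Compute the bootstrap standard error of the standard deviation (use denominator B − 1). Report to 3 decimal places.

SE* = 0.345

Bootstrap SE is the standard deviation of the 8 replicate standard deviations.
Mean of replicates: (2.087 + 2.433 + 1.581 + 2.134 + 1.766 + 1.872 + 1.318 + 1.921) / 8 = 15.1120 / 8 = 1.8890
Sum of squared deviations: (+0.1980)² + (+0.5440)² + (−0.3080)² + (+0.2450)² + (−0.1230)² + (−0.0170)² + (−0.5710)² + (+0.0320)² = 0.8325
Variance = 0.8325 / 7 = 0.1189
SE* = √0.1189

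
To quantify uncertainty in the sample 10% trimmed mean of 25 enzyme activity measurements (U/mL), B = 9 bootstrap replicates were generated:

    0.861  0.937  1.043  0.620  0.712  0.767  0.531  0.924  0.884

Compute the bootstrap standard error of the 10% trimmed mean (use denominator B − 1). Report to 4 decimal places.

SE* = 0.1646

Bootstrap SE is the standard deviation of the 9 replicate 10% trimmed means.
Mean of replicates: (0.861 + 0.937 + 1.043 + 0.620 + 0.712 + 0.767 + 0.531 + 0.924 + 0.884) / 9 = 7.279000 / 9 = 0.808778
Sum of squared deviations: (+0.052222)² + (+0.128222)² + (+0.234222)² + (−0.188778)² + (−0.096778)² + (−0.041778)² + (−0.277778)² + (+0.115222)² + (+0.075222)² = 0.216872
Variance = 0.216872 / 8 = 0.027109
SE* = √0.027109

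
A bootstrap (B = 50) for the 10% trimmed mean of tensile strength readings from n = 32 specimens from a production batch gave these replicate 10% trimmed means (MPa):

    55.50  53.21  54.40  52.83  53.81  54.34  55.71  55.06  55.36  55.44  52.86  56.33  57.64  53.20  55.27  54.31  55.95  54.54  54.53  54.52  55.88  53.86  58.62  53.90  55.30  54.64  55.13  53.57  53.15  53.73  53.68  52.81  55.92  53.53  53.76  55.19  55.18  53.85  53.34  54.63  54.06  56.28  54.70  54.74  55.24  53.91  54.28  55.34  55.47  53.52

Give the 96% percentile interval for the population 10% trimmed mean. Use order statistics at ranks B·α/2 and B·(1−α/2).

Sorted replicates: 52.81, 52.83, 52.86, 53.15, 53.20, 53.21, 53.34, 53.52, 53.53, 53.57, 53.68, 53.73, 53.76, 53.81, 53.85, 53.86, 53.90, 53.91, 54.06, 54.28, 54.31, 54.34, 54.40, 54.52, 54.53, 54.54, 54.63, 54.64, 54.70, 54.74, 55.06, 55.13, 55.18, 55.19, 55.24, 55.27, 55.30, 55.34, 55.36, 55.44, 55.47, 55.50, 55.71, 55.88, 55.92, 55.95, 56.28, 56.33, 57.64, 58.62
α = 0.04; lower rank = 50 × 0.020 = 1; upper rank = 50 × 0.980 = 49.
The 1st smallest replicate is 52.81; the 49th is 57.64.

(52.81, 57.64)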